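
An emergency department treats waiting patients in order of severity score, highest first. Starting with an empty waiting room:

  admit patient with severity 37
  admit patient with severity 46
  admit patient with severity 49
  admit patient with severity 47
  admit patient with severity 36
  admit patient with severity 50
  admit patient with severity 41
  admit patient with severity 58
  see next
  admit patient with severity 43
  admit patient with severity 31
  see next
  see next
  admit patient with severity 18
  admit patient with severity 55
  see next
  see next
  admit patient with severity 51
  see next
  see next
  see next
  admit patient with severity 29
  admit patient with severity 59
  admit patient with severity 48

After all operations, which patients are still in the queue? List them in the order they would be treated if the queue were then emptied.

[59, 48, 41, 37, 36, 31, 29, 18]

insert 37 → {37}
insert 46 → {46, 37}
insert 49 → {49, 46, 37}
insert 47 → {49, 47, 46, 37}
insert 36 → {49, 47, 46, 37, 36}
insert 50 → {50, 49, 47, 46, 37, 36}
insert 41 → {50, 49, 47, 46, 41, 37, 36}
insert 58 → {58, 50, 49, 47, 46, 41, 37, 36}
see next → 58; now {50, 49, 47, 46, 41, 37, 36}
insert 43 → {50, 49, 47, 46, 43, 41, 37, 36}
insert 31 → {50, 49, 47, 46, 43, 41, 37, 36, 31}
see next → 50; now {49, 47, 46, 43, 41, 37, 36, 31}
see next → 49; now {47, 46, 43, 41, 37, 36, 31}
insert 18 → {47, 46, 43, 41, 37, 36, 31, 18}
insert 55 → {55, 47, 46, 43, 41, 37, 36, 31, 18}
see next → 55; now {47, 46, 43, 41, 37, 36, 31, 18}
see next → 47; now {46, 43, 41, 37, 36, 31, 18}
insert 51 → {51, 46, 43, 41, 37, 36, 31, 18}
see next → 51; now {46, 43, 41, 37, 36, 31, 18}
see next → 46; now {43, 41, 37, 36, 31, 18}
see next → 43; now {41, 37, 36, 31, 18}
insert 29 → {41, 37, 36, 31, 29, 18}
insert 59 → {59, 41, 37, 36, 31, 29, 18}
insert 48 → {59, 48, 41, 37, 36, 31, 29, 18}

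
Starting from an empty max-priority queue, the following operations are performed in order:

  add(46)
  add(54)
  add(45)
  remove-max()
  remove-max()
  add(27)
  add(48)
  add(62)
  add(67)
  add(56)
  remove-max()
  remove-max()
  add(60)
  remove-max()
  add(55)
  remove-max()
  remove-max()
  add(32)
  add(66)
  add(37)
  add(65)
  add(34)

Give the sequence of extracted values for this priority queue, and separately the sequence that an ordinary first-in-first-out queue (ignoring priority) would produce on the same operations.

insert 46 → {46}
insert 54 → {54, 46}
insert 45 → {54, 46, 45}
remove-max → 54; now {46, 45}
remove-max → 46; now {45}
insert 27 → {45, 27}
insert 48 → {48, 45, 27}
insert 62 → {62, 48, 45, 27}
insert 67 → {67, 62, 48, 45, 27}
insert 56 → {67, 62, 56, 48, 45, 27}
remove-max → 67; now {62, 56, 48, 45, 27}
remove-max → 62; now {56, 48, 45, 27}
insert 60 → {60, 56, 48, 45, 27}
remove-max → 60; now {56, 48, 45, 27}
insert 55 → {56, 55, 48, 45, 27}
remove-max → 56; now {55, 48, 45, 27}
remove-max → 55; now {48, 45, 27}
insert 32 → {48, 45, 32, 27}
insert 66 → {66, 48, 45, 32, 27}
insert 37 → {66, 48, 45, 37, 32, 27}
insert 65 → {66, 65, 48, 45, 37, 32, 27}
insert 34 → {66, 65, 48, 45, 37, 34, 32, 27}

priority queue: 54, 46, 67, 62, 60, 56, 55; FIFO queue: [46, 54, 45, 27, 48, 62, 67]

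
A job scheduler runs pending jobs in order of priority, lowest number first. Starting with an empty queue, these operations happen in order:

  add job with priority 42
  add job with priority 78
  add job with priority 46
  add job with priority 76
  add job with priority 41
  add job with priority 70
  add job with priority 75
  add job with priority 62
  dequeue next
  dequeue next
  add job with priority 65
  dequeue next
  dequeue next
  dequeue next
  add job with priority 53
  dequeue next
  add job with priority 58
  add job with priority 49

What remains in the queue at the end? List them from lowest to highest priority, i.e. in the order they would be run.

49, 58, 70, 75, 76, 78

insert 42 → {42}
insert 78 → {42, 78}
insert 46 → {42, 46, 78}
insert 76 → {42, 46, 76, 78}
insert 41 → {41, 42, 46, 76, 78}
insert 70 → {41, 42, 46, 70, 76, 78}
insert 75 → {41, 42, 46, 70, 75, 76, 78}
insert 62 → {41, 42, 46, 62, 70, 75, 76, 78}
dequeue next → 41; now {42, 46, 62, 70, 75, 76, 78}
dequeue next → 42; now {46, 62, 70, 75, 76, 78}
insert 65 → {46, 62, 65, 70, 75, 76, 78}
dequeue next → 46; now {62, 65, 70, 75, 76, 78}
dequeue next → 62; now {65, 70, 75, 76, 78}
dequeue next → 65; now {70, 75, 76, 78}
insert 53 → {53, 70, 75, 76, 78}
dequeue next → 53; now {70, 75, 76, 78}
insert 58 → {58, 70, 75, 76, 78}
insert 49 → {49, 58, 70, 75, 76, 78}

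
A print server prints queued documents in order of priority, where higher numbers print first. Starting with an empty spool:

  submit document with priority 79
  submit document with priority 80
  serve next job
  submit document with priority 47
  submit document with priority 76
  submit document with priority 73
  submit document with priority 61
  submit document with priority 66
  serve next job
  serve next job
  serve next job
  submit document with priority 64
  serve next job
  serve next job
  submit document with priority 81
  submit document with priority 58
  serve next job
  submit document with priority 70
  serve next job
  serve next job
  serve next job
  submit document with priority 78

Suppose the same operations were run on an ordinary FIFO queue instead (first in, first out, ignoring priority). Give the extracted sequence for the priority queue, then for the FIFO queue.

priority queue: 80, 79, 76, 73, 66, 64, 81, 70, 61, 58; FIFO queue: [79, 80, 47, 76, 73, 61, 66, 64, 81, 58]

insert 79 → {79}
insert 80 → {80, 79}
serve next job → 80; now {79}
insert 47 → {79, 47}
insert 76 → {79, 76, 47}
insert 73 → {79, 76, 73, 47}
insert 61 → {79, 76, 73, 61, 47}
insert 66 → {79, 76, 73, 66, 61, 47}
serve next job → 79; now {76, 73, 66, 61, 47}
serve next job → 76; now {73, 66, 61, 47}
serve next job → 73; now {66, 61, 47}
insert 64 → {66, 64, 61, 47}
serve next job → 66; now {64, 61, 47}
serve next job → 64; now {61, 47}
insert 81 → {81, 61, 47}
insert 58 → {81, 61, 58, 47}
serve next job → 81; now {61, 58, 47}
insert 70 → {70, 61, 58, 47}
serve next job → 70; now {61, 58, 47}
serve next job → 61; now {58, 47}
serve next job → 58; now {47}
insert 78 → {78, 47}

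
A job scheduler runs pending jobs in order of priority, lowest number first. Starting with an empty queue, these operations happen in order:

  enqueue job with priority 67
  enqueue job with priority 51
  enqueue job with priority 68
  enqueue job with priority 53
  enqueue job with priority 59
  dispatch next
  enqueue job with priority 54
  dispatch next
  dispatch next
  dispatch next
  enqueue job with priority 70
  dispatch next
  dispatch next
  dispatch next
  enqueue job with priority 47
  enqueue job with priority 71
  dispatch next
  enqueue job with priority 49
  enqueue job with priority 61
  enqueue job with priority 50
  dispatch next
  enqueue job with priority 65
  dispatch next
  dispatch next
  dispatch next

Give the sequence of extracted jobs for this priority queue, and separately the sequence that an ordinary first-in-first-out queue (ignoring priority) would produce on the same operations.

priority queue: [51, 53, 54, 59, 67, 68, 70, 47, 49, 50, 61, 65]; FIFO queue: 67 → 51 → 68 → 53 → 59 → 54 → 70 → 47 → 71 → 49 → 61 → 50

insert 67 → {67}
insert 51 → {51, 67}
insert 68 → {51, 67, 68}
insert 53 → {51, 53, 67, 68}
insert 59 → {51, 53, 59, 67, 68}
dispatch next → 51; now {53, 59, 67, 68}
insert 54 → {53, 54, 59, 67, 68}
dispatch next → 53; now {54, 59, 67, 68}
dispatch next → 54; now {59, 67, 68}
dispatch next → 59; now {67, 68}
insert 70 → {67, 68, 70}
dispatch next → 67; now {68, 70}
dispatch next → 68; now {70}
dispatch next → 70; now {}
insert 47 → {47}
insert 71 → {47, 71}
dispatch next → 47; now {71}
insert 49 → {49, 71}
insert 61 → {49, 61, 71}
insert 50 → {49, 50, 61, 71}
dispatch next → 49; now {50, 61, 71}
insert 65 → {50, 61, 65, 71}
dispatch next → 50; now {61, 65, 71}
dispatch next → 61; now {65, 71}
dispatch next → 65; now {71}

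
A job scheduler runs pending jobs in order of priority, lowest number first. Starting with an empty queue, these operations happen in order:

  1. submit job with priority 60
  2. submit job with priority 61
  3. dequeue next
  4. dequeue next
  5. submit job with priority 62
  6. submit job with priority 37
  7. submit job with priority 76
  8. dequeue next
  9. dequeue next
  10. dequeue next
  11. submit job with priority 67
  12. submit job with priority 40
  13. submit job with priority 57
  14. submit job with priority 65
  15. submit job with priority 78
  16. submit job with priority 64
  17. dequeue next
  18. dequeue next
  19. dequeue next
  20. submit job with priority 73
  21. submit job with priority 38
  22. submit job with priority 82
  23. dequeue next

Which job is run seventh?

insert 60 → {60}
insert 61 → {60, 61}
dequeue next → 60; now {61}
dequeue next → 61; now {}
insert 62 → {62}
insert 37 → {37, 62}
insert 76 → {37, 62, 76}
dequeue next → 37; now {62, 76}
dequeue next → 62; now {76}
dequeue next → 76; now {}
insert 67 → {67}
insert 40 → {40, 67}
insert 57 → {40, 57, 67}
insert 65 → {40, 57, 65, 67}
insert 78 → {40, 57, 65, 67, 78}
insert 64 → {40, 57, 64, 65, 67, 78}
dequeue next → 40; now {57, 64, 65, 67, 78}
dequeue next → 57; now {64, 65, 67, 78}
dequeue next → 64; now {65, 67, 78}
insert 73 → {65, 67, 73, 78}
insert 38 → {38, 65, 67, 73, 78}
insert 82 → {38, 65, 67, 73, 78, 82}
dequeue next → 38; now {65, 67, 73, 78, 82}

57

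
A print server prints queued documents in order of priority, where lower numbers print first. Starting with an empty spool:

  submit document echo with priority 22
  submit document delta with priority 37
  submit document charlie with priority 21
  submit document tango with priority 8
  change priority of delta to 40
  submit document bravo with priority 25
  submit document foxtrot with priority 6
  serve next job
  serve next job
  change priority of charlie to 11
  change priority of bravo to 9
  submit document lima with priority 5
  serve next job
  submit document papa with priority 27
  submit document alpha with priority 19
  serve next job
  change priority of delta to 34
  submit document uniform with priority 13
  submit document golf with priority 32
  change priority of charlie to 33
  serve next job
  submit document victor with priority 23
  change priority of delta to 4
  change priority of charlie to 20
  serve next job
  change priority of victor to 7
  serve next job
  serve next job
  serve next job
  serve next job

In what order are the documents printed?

add echo (priority 22) → {echo:22}
add delta (priority 37) → {echo:22, delta:37}
add charlie (priority 21) → {charlie:21, echo:22, delta:37}
add tango (priority 8) → {tango:8, charlie:21, echo:22, delta:37}
update delta to priority 40 → {tango:8, charlie:21, echo:22, delta:40}
add bravo (priority 25) → {tango:8, charlie:21, echo:22, bravo:25, delta:40}
add foxtrot (priority 6) → {foxtrot:6, tango:8, charlie:21, echo:22, bravo:25, delta:40}
serve next job → foxtrot; now {tango:8, charlie:21, echo:22, bravo:25, delta:40}
serve next job → tango; now {charlie:21, echo:22, bravo:25, delta:40}
update charlie to priority 11 → {charlie:11, echo:22, bravo:25, delta:40}
update bravo to priority 9 → {bravo:9, charlie:11, echo:22, delta:40}
add lima (priority 5) → {lima:5, bravo:9, charlie:11, echo:22, delta:40}
serve next job → lima; now {bravo:9, charlie:11, echo:22, delta:40}
add papa (priority 27) → {bravo:9, charlie:11, echo:22, papa:27, delta:40}
add alpha (priority 19) → {bravo:9, charlie:11, alpha:19, echo:22, papa:27, delta:40}
serve next job → bravo; now {charlie:11, alpha:19, echo:22, papa:27, delta:40}
update delta to priority 34 → {charlie:11, alpha:19, echo:22, papa:27, delta:34}
add uniform (priority 13) → {charlie:11, uniform:13, alpha:19, echo:22, papa:27, delta:34}
add golf (priority 32) → {charlie:11, uniform:13, alpha:19, echo:22, papa:27, golf:32, delta:34}
update charlie to priority 33 → {uniform:13, alpha:19, echo:22, papa:27, golf:32, charlie:33, delta:34}
serve next job → uniform; now {alpha:19, echo:22, papa:27, golf:32, charlie:33, delta:34}
add victor (priority 23) → {alpha:19, echo:22, victor:23, papa:27, golf:32, charlie:33, delta:34}
update delta to priority 4 → {delta:4, alpha:19, echo:22, victor:23, papa:27, golf:32, charlie:33}
update charlie to priority 20 → {delta:4, alpha:19, charlie:20, echo:22, victor:23, papa:27, golf:32}
serve next job → delta; now {alpha:19, charlie:20, echo:22, victor:23, papa:27, golf:32}
update victor to priority 7 → {victor:7, alpha:19, charlie:20, echo:22, papa:27, golf:32}
serve next job → victor; now {alpha:19, charlie:20, echo:22, papa:27, golf:32}
serve next job → alpha; now {charlie:20, echo:22, papa:27, golf:32}
serve next job → charlie; now {echo:22, papa:27, golf:32}
serve next job → echo; now {papa:27, golf:32}

foxtrot → tango → lima → bravo → uniform → delta → victor → alpha → charlie → echo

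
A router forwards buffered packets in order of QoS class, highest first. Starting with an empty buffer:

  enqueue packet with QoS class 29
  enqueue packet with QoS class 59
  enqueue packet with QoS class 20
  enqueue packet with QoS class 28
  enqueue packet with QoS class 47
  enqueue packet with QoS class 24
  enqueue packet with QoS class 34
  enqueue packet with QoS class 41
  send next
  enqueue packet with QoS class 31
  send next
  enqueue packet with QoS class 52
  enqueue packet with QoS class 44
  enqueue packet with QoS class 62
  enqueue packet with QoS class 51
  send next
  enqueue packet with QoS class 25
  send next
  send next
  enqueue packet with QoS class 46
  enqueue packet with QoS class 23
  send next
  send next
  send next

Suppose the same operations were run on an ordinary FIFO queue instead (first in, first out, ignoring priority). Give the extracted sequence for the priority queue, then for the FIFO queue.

insert 29 → {29}
insert 59 → {59, 29}
insert 20 → {59, 29, 20}
insert 28 → {59, 29, 28, 20}
insert 47 → {59, 47, 29, 28, 20}
insert 24 → {59, 47, 29, 28, 24, 20}
insert 34 → {59, 47, 34, 29, 28, 24, 20}
insert 41 → {59, 47, 41, 34, 29, 28, 24, 20}
send next → 59; now {47, 41, 34, 29, 28, 24, 20}
insert 31 → {47, 41, 34, 31, 29, 28, 24, 20}
send next → 47; now {41, 34, 31, 29, 28, 24, 20}
insert 52 → {52, 41, 34, 31, 29, 28, 24, 20}
insert 44 → {52, 44, 41, 34, 31, 29, 28, 24, 20}
insert 62 → {62, 52, 44, 41, 34, 31, 29, 28, 24, 20}
insert 51 → {62, 52, 51, 44, 41, 34, 31, 29, 28, 24, 20}
send next → 62; now {52, 51, 44, 41, 34, 31, 29, 28, 24, 20}
insert 25 → {52, 51, 44, 41, 34, 31, 29, 28, 25, 24, 20}
send next → 52; now {51, 44, 41, 34, 31, 29, 28, 25, 24, 20}
send next → 51; now {44, 41, 34, 31, 29, 28, 25, 24, 20}
insert 46 → {46, 44, 41, 34, 31, 29, 28, 25, 24, 20}
insert 23 → {46, 44, 41, 34, 31, 29, 28, 25, 24, 23, 20}
send next → 46; now {44, 41, 34, 31, 29, 28, 25, 24, 23, 20}
send next → 44; now {41, 34, 31, 29, 28, 25, 24, 23, 20}
send next → 41; now {34, 31, 29, 28, 25, 24, 23, 20}

priority queue: [59, 47, 62, 52, 51, 46, 44, 41]; FIFO queue: [29, 59, 20, 28, 47, 24, 34, 41]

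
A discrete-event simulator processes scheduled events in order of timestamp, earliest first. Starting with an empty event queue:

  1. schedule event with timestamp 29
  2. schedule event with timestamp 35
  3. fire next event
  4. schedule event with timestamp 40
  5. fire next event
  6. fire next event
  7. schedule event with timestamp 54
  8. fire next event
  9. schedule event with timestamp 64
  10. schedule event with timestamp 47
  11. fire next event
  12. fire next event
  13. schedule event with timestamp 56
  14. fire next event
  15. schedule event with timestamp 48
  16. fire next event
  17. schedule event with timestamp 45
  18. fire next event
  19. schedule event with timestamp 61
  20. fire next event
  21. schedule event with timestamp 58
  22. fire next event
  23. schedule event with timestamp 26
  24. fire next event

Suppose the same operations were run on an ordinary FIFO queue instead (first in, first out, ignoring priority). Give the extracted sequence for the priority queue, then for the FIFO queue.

insert 29 → {29}
insert 35 → {29, 35}
fire next event → 29; now {35}
insert 40 → {35, 40}
fire next event → 35; now {40}
fire next event → 40; now {}
insert 54 → {54}
fire next event → 54; now {}
insert 64 → {64}
insert 47 → {47, 64}
fire next event → 47; now {64}
fire next event → 64; now {}
insert 56 → {56}
fire next event → 56; now {}
insert 48 → {48}
fire next event → 48; now {}
insert 45 → {45}
fire next event → 45; now {}
insert 61 → {61}
fire next event → 61; now {}
insert 58 → {58}
fire next event → 58; now {}
insert 26 → {26}
fire next event → 26; now {}

priority queue: [29, 35, 40, 54, 47, 64, 56, 48, 45, 61, 58, 26]; FIFO queue: [29, 35, 40, 54, 64, 47, 56, 48, 45, 61, 58, 26]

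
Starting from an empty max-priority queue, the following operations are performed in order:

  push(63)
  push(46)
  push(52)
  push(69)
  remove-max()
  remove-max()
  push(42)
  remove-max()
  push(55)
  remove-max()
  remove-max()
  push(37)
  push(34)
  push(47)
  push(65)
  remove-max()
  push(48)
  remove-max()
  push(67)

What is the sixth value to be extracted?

insert 63 → {63}
insert 46 → {63, 46}
insert 52 → {63, 52, 46}
insert 69 → {69, 63, 52, 46}
remove-max → 69; now {63, 52, 46}
remove-max → 63; now {52, 46}
insert 42 → {52, 46, 42}
remove-max → 52; now {46, 42}
insert 55 → {55, 46, 42}
remove-max → 55; now {46, 42}
remove-max → 46; now {42}
insert 37 → {42, 37}
insert 34 → {42, 37, 34}
insert 47 → {47, 42, 37, 34}
insert 65 → {65, 47, 42, 37, 34}
remove-max → 65; now {47, 42, 37, 34}
insert 48 → {48, 47, 42, 37, 34}
remove-max → 48; now {47, 42, 37, 34}
insert 67 → {67, 47, 42, 37, 34}

65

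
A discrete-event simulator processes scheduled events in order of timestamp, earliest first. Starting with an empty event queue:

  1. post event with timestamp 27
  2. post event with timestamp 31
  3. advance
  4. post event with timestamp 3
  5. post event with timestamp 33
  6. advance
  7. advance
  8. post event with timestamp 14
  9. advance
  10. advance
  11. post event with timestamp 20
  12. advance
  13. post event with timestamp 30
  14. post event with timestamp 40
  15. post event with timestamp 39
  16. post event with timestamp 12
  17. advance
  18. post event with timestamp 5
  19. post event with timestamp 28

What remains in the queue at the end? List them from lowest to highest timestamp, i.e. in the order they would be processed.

5 → 28 → 30 → 39 → 40

insert 27 → {27}
insert 31 → {27, 31}
advance → 27; now {31}
insert 3 → {3, 31}
insert 33 → {3, 31, 33}
advance → 3; now {31, 33}
advance → 31; now {33}
insert 14 → {14, 33}
advance → 14; now {33}
advance → 33; now {}
insert 20 → {20}
advance → 20; now {}
insert 30 → {30}
insert 40 → {30, 40}
insert 39 → {30, 39, 40}
insert 12 → {12, 30, 39, 40}
advance → 12; now {30, 39, 40}
insert 5 → {5, 30, 39, 40}
insert 28 → {5, 28, 30, 39, 40}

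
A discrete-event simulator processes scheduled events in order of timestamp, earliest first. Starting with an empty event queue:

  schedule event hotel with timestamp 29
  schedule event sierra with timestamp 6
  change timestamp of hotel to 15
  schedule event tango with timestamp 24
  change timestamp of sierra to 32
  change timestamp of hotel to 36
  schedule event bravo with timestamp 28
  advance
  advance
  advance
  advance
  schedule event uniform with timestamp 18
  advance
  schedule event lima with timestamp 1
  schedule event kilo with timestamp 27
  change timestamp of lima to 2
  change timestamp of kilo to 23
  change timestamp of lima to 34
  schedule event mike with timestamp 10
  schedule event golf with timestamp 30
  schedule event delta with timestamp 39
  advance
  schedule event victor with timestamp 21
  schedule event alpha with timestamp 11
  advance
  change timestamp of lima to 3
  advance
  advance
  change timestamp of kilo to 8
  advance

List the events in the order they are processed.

tango → bravo → sierra → hotel → uniform → mike → alpha → lima → victor → kilo

add hotel (timestamp 29) → {hotel:29}
add sierra (timestamp 6) → {sierra:6, hotel:29}
update hotel to timestamp 15 → {sierra:6, hotel:15}
add tango (timestamp 24) → {sierra:6, hotel:15, tango:24}
update sierra to timestamp 32 → {hotel:15, tango:24, sierra:32}
update hotel to timestamp 36 → {tango:24, sierra:32, hotel:36}
add bravo (timestamp 28) → {tango:24, bravo:28, sierra:32, hotel:36}
advance → tango; now {bravo:28, sierra:32, hotel:36}
advance → bravo; now {sierra:32, hotel:36}
advance → sierra; now {hotel:36}
advance → hotel; now {}
add uniform (timestamp 18) → {uniform:18}
advance → uniform; now {}
add lima (timestamp 1) → {lima:1}
add kilo (timestamp 27) → {lima:1, kilo:27}
update lima to timestamp 2 → {lima:2, kilo:27}
update kilo to timestamp 23 → {lima:2, kilo:23}
update lima to timestamp 34 → {kilo:23, lima:34}
add mike (timestamp 10) → {mike:10, kilo:23, lima:34}
add golf (timestamp 30) → {mike:10, kilo:23, golf:30, lima:34}
add delta (timestamp 39) → {mike:10, kilo:23, golf:30, lima:34, delta:39}
advance → mike; now {kilo:23, golf:30, lima:34, delta:39}
add victor (timestamp 21) → {victor:21, kilo:23, golf:30, lima:34, delta:39}
add alpha (timestamp 11) → {alpha:11, victor:21, kilo:23, golf:30, lima:34, delta:39}
advance → alpha; now {victor:21, kilo:23, golf:30, lima:34, delta:39}
update lima to timestamp 3 → {lima:3, victor:21, kilo:23, golf:30, delta:39}
advance → lima; now {victor:21, kilo:23, golf:30, delta:39}
advance → victor; now {kilo:23, golf:30, delta:39}
update kilo to timestamp 8 → {kilo:8, golf:30, delta:39}
advance → kilo; now {golf:30, delta:39}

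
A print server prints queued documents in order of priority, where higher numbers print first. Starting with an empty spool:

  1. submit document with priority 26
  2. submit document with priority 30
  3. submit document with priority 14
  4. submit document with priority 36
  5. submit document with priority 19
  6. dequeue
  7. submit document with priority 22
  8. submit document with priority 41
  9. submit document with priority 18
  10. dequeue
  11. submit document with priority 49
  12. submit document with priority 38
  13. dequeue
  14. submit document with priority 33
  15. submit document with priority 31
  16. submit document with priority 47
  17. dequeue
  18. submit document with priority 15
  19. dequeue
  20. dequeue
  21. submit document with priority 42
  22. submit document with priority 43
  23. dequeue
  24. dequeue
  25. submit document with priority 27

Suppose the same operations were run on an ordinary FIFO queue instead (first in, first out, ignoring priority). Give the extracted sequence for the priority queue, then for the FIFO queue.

priority queue: 36, 41, 49, 47, 38, 33, 43, 42; FIFO queue: [26, 30, 14, 36, 19, 22, 41, 18]

insert 26 → {26}
insert 30 → {30, 26}
insert 14 → {30, 26, 14}
insert 36 → {36, 30, 26, 14}
insert 19 → {36, 30, 26, 19, 14}
dequeue → 36; now {30, 26, 19, 14}
insert 22 → {30, 26, 22, 19, 14}
insert 41 → {41, 30, 26, 22, 19, 14}
insert 18 → {41, 30, 26, 22, 19, 18, 14}
dequeue → 41; now {30, 26, 22, 19, 18, 14}
insert 49 → {49, 30, 26, 22, 19, 18, 14}
insert 38 → {49, 38, 30, 26, 22, 19, 18, 14}
dequeue → 49; now {38, 30, 26, 22, 19, 18, 14}
insert 33 → {38, 33, 30, 26, 22, 19, 18, 14}
insert 31 → {38, 33, 31, 30, 26, 22, 19, 18, 14}
insert 47 → {47, 38, 33, 31, 30, 26, 22, 19, 18, 14}
dequeue → 47; now {38, 33, 31, 30, 26, 22, 19, 18, 14}
insert 15 → {38, 33, 31, 30, 26, 22, 19, 18, 15, 14}
dequeue → 38; now {33, 31, 30, 26, 22, 19, 18, 15, 14}
dequeue → 33; now {31, 30, 26, 22, 19, 18, 15, 14}
insert 42 → {42, 31, 30, 26, 22, 19, 18, 15, 14}
insert 43 → {43, 42, 31, 30, 26, 22, 19, 18, 15, 14}
dequeue → 43; now {42, 31, 30, 26, 22, 19, 18, 15, 14}
dequeue → 42; now {31, 30, 26, 22, 19, 18, 15, 14}
insert 27 → {31, 30, 27, 26, 22, 19, 18, 15, 14}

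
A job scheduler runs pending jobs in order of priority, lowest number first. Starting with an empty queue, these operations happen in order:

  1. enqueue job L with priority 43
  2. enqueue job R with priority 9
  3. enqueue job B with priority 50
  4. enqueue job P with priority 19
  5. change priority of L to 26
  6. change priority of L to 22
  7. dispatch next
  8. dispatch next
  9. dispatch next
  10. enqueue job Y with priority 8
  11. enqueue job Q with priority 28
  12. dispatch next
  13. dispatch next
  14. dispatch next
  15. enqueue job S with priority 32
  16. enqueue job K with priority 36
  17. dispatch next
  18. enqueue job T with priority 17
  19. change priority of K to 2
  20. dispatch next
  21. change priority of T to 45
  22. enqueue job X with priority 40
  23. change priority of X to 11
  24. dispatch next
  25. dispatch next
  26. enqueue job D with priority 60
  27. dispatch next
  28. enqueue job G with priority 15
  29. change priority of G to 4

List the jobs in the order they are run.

add L (priority 43) → {L:43}
add R (priority 9) → {R:9, L:43}
add B (priority 50) → {R:9, L:43, B:50}
add P (priority 19) → {R:9, P:19, L:43, B:50}
update L to priority 26 → {R:9, P:19, L:26, B:50}
update L to priority 22 → {R:9, P:19, L:22, B:50}
dispatch next → R; now {P:19, L:22, B:50}
dispatch next → P; now {L:22, B:50}
dispatch next → L; now {B:50}
add Y (priority 8) → {Y:8, B:50}
add Q (priority 28) → {Y:8, Q:28, B:50}
dispatch next → Y; now {Q:28, B:50}
dispatch next → Q; now {B:50}
dispatch next → B; now {}
add S (priority 32) → {S:32}
add K (priority 36) → {S:32, K:36}
dispatch next → S; now {K:36}
add T (priority 17) → {T:17, K:36}
update K to priority 2 → {K:2, T:17}
dispatch next → K; now {T:17}
update T to priority 45 → {T:45}
add X (priority 40) → {X:40, T:45}
update X to priority 11 → {X:11, T:45}
dispatch next → X; now {T:45}
dispatch next → T; now {}
add D (priority 60) → {D:60}
dispatch next → D; now {}
add G (priority 15) → {G:15}
update G to priority 4 → {G:4}

[R, P, L, Y, Q, B, S, K, X, T, D]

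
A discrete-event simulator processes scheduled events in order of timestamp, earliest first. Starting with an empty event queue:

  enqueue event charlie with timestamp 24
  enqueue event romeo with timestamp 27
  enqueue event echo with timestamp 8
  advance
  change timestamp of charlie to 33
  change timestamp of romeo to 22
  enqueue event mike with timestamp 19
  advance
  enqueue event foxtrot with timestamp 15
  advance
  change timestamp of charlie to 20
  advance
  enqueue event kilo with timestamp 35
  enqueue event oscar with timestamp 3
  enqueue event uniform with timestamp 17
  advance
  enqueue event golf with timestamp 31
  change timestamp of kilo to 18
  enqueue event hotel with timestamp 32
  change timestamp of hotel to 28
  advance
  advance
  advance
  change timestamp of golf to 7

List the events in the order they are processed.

echo, mike, foxtrot, charlie, oscar, uniform, kilo, romeo

add charlie (timestamp 24) → {charlie:24}
add romeo (timestamp 27) → {charlie:24, romeo:27}
add echo (timestamp 8) → {echo:8, charlie:24, romeo:27}
advance → echo; now {charlie:24, romeo:27}
update charlie to timestamp 33 → {romeo:27, charlie:33}
update romeo to timestamp 22 → {romeo:22, charlie:33}
add mike (timestamp 19) → {mike:19, romeo:22, charlie:33}
advance → mike; now {romeo:22, charlie:33}
add foxtrot (timestamp 15) → {foxtrot:15, romeo:22, charlie:33}
advance → foxtrot; now {romeo:22, charlie:33}
update charlie to timestamp 20 → {charlie:20, romeo:22}
advance → charlie; now {romeo:22}
add kilo (timestamp 35) → {romeo:22, kilo:35}
add oscar (timestamp 3) → {oscar:3, romeo:22, kilo:35}
add uniform (timestamp 17) → {oscar:3, uniform:17, romeo:22, kilo:35}
advance → oscar; now {uniform:17, romeo:22, kilo:35}
add golf (timestamp 31) → {uniform:17, romeo:22, golf:31, kilo:35}
update kilo to timestamp 18 → {uniform:17, kilo:18, romeo:22, golf:31}
add hotel (timestamp 32) → {uniform:17, kilo:18, romeo:22, golf:31, hotel:32}
update hotel to timestamp 28 → {uniform:17, kilo:18, romeo:22, hotel:28, golf:31}
advance → uniform; now {kilo:18, romeo:22, hotel:28, golf:31}
advance → kilo; now {romeo:22, hotel:28, golf:31}
advance → romeo; now {hotel:28, golf:31}
update golf to timestamp 7 → {golf:7, hotel:28}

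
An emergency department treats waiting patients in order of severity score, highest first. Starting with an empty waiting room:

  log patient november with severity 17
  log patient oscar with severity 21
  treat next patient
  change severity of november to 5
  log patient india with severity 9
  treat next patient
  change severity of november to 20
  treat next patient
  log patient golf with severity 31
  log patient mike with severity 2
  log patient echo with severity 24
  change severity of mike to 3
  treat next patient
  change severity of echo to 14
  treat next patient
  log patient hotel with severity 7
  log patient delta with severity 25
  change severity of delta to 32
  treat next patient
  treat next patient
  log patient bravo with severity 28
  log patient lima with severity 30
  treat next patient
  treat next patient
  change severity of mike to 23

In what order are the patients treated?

oscar, india, november, golf, echo, delta, hotel, lima, bravo

add november (severity 17) → {november:17}
add oscar (severity 21) → {oscar:21, november:17}
treat next patient → oscar; now {november:17}
update november to severity 5 → {november:5}
add india (severity 9) → {india:9, november:5}
treat next patient → india; now {november:5}
update november to severity 20 → {november:20}
treat next patient → november; now {}
add golf (severity 31) → {golf:31}
add mike (severity 2) → {golf:31, mike:2}
add echo (severity 24) → {golf:31, echo:24, mike:2}
update mike to severity 3 → {golf:31, echo:24, mike:3}
treat next patient → golf; now {echo:24, mike:3}
update echo to severity 14 → {echo:14, mike:3}
treat next patient → echo; now {mike:3}
add hotel (severity 7) → {hotel:7, mike:3}
add delta (severity 25) → {delta:25, hotel:7, mike:3}
update delta to severity 32 → {delta:32, hotel:7, mike:3}
treat next patient → delta; now {hotel:7, mike:3}
treat next patient → hotel; now {mike:3}
add bravo (severity 28) → {bravo:28, mike:3}
add lima (severity 30) → {lima:30, bravo:28, mike:3}
treat next patient → lima; now {bravo:28, mike:3}
treat next patient → bravo; now {mike:3}
update mike to severity 23 → {mike:23}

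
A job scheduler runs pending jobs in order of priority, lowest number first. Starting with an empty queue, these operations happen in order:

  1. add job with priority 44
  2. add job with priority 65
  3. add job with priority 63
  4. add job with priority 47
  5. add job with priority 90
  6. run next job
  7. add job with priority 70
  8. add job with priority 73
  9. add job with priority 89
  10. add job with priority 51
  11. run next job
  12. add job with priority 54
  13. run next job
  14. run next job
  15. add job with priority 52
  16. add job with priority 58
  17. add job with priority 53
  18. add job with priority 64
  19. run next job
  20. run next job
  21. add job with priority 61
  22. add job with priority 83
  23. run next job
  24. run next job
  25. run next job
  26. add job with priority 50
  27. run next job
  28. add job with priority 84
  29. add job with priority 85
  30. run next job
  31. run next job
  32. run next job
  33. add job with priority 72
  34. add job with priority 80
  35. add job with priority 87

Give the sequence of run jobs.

insert 44 → {44}
insert 65 → {44, 65}
insert 63 → {44, 63, 65}
insert 47 → {44, 47, 63, 65}
insert 90 → {44, 47, 63, 65, 90}
run next job → 44; now {47, 63, 65, 90}
insert 70 → {47, 63, 65, 70, 90}
insert 73 → {47, 63, 65, 70, 73, 90}
insert 89 → {47, 63, 65, 70, 73, 89, 90}
insert 51 → {47, 51, 63, 65, 70, 73, 89, 90}
run next job → 47; now {51, 63, 65, 70, 73, 89, 90}
insert 54 → {51, 54, 63, 65, 70, 73, 89, 90}
run next job → 51; now {54, 63, 65, 70, 73, 89, 90}
run next job → 54; now {63, 65, 70, 73, 89, 90}
insert 52 → {52, 63, 65, 70, 73, 89, 90}
insert 58 → {52, 58, 63, 65, 70, 73, 89, 90}
insert 53 → {52, 53, 58, 63, 65, 70, 73, 89, 90}
insert 64 → {52, 53, 58, 63, 64, 65, 70, 73, 89, 90}
run next job → 52; now {53, 58, 63, 64, 65, 70, 73, 89, 90}
run next job → 53; now {58, 63, 64, 65, 70, 73, 89, 90}
insert 61 → {58, 61, 63, 64, 65, 70, 73, 89, 90}
insert 83 → {58, 61, 63, 64, 65, 70, 73, 83, 89, 90}
run next job → 58; now {61, 63, 64, 65, 70, 73, 83, 89, 90}
run next job → 61; now {63, 64, 65, 70, 73, 83, 89, 90}
run next job → 63; now {64, 65, 70, 73, 83, 89, 90}
insert 50 → {50, 64, 65, 70, 73, 83, 89, 90}
run next job → 50; now {64, 65, 70, 73, 83, 89, 90}
insert 84 → {64, 65, 70, 73, 83, 84, 89, 90}
insert 85 → {64, 65, 70, 73, 83, 84, 85, 89, 90}
run next job → 64; now {65, 70, 73, 83, 84, 85, 89, 90}
run next job → 65; now {70, 73, 83, 84, 85, 89, 90}
run next job → 70; now {73, 83, 84, 85, 89, 90}
insert 72 → {72, 73, 83, 84, 85, 89, 90}
insert 80 → {72, 73, 80, 83, 84, 85, 89, 90}
insert 87 → {72, 73, 80, 83, 84, 85, 87, 89, 90}

44 → 47 → 51 → 54 → 52 → 53 → 58 → 61 → 63 → 50 → 64 → 65 → 70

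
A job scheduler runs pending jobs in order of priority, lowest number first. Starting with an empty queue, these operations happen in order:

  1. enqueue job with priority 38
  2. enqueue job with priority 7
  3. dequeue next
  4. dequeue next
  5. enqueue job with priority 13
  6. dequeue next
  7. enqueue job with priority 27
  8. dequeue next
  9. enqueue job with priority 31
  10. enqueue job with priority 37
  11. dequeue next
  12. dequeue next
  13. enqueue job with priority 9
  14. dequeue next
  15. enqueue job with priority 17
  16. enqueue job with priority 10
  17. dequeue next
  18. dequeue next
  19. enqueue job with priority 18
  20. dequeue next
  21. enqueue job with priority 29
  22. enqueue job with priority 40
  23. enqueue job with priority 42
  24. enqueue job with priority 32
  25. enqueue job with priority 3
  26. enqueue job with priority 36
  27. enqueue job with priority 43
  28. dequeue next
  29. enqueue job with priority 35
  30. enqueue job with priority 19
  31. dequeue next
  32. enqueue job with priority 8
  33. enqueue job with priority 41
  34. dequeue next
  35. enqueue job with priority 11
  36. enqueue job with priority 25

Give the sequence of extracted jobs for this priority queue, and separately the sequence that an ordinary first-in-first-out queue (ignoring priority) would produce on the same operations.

insert 38 → {38}
insert 7 → {7, 38}
dequeue next → 7; now {38}
dequeue next → 38; now {}
insert 13 → {13}
dequeue next → 13; now {}
insert 27 → {27}
dequeue next → 27; now {}
insert 31 → {31}
insert 37 → {31, 37}
dequeue next → 31; now {37}
dequeue next → 37; now {}
insert 9 → {9}
dequeue next → 9; now {}
insert 17 → {17}
insert 10 → {10, 17}
dequeue next → 10; now {17}
dequeue next → 17; now {}
insert 18 → {18}
dequeue next → 18; now {}
insert 29 → {29}
insert 40 → {29, 40}
insert 42 → {29, 40, 42}
insert 32 → {29, 32, 40, 42}
insert 3 → {3, 29, 32, 40, 42}
insert 36 → {3, 29, 32, 36, 40, 42}
insert 43 → {3, 29, 32, 36, 40, 42, 43}
dequeue next → 3; now {29, 32, 36, 40, 42, 43}
insert 35 → {29, 32, 35, 36, 40, 42, 43}
insert 19 → {19, 29, 32, 35, 36, 40, 42, 43}
dequeue next → 19; now {29, 32, 35, 36, 40, 42, 43}
insert 8 → {8, 29, 32, 35, 36, 40, 42, 43}
insert 41 → {8, 29, 32, 35, 36, 40, 41, 42, 43}
dequeue next → 8; now {29, 32, 35, 36, 40, 41, 42, 43}
insert 11 → {11, 29, 32, 35, 36, 40, 41, 42, 43}
insert 25 → {11, 25, 29, 32, 35, 36, 40, 41, 42, 43}

priority queue: [7, 38, 13, 27, 31, 37, 9, 10, 17, 18, 3, 19, 8]; FIFO queue: 38, 7, 13, 27, 31, 37, 9, 17, 10, 18, 29, 40, 42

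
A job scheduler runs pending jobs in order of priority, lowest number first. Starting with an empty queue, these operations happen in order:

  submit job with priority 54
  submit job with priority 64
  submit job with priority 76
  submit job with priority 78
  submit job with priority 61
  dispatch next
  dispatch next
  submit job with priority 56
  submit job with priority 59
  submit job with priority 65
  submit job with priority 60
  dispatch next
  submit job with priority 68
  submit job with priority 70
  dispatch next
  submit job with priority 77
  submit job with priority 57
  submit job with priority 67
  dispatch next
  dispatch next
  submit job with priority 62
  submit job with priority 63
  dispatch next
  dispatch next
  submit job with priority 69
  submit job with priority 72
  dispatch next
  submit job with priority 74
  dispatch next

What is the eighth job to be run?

63

insert 54 → {54}
insert 64 → {54, 64}
insert 76 → {54, 64, 76}
insert 78 → {54, 64, 76, 78}
insert 61 → {54, 61, 64, 76, 78}
dispatch next → 54; now {61, 64, 76, 78}
dispatch next → 61; now {64, 76, 78}
insert 56 → {56, 64, 76, 78}
insert 59 → {56, 59, 64, 76, 78}
insert 65 → {56, 59, 64, 65, 76, 78}
insert 60 → {56, 59, 60, 64, 65, 76, 78}
dispatch next → 56; now {59, 60, 64, 65, 76, 78}
insert 68 → {59, 60, 64, 65, 68, 76, 78}
insert 70 → {59, 60, 64, 65, 68, 70, 76, 78}
dispatch next → 59; now {60, 64, 65, 68, 70, 76, 78}
insert 77 → {60, 64, 65, 68, 70, 76, 77, 78}
insert 57 → {57, 60, 64, 65, 68, 70, 76, 77, 78}
insert 67 → {57, 60, 64, 65, 67, 68, 70, 76, 77, 78}
dispatch next → 57; now {60, 64, 65, 67, 68, 70, 76, 77, 78}
dispatch next → 60; now {64, 65, 67, 68, 70, 76, 77, 78}
insert 62 → {62, 64, 65, 67, 68, 70, 76, 77, 78}
insert 63 → {62, 63, 64, 65, 67, 68, 70, 76, 77, 78}
dispatch next → 62; now {63, 64, 65, 67, 68, 70, 76, 77, 78}
dispatch next → 63; now {64, 65, 67, 68, 70, 76, 77, 78}
insert 69 → {64, 65, 67, 68, 69, 70, 76, 77, 78}
insert 72 → {64, 65, 67, 68, 69, 70, 72, 76, 77, 78}
dispatch next → 64; now {65, 67, 68, 69, 70, 72, 76, 77, 78}
insert 74 → {65, 67, 68, 69, 70, 72, 74, 76, 77, 78}
dispatch next → 65; now {67, 68, 69, 70, 72, 74, 76, 77, 78}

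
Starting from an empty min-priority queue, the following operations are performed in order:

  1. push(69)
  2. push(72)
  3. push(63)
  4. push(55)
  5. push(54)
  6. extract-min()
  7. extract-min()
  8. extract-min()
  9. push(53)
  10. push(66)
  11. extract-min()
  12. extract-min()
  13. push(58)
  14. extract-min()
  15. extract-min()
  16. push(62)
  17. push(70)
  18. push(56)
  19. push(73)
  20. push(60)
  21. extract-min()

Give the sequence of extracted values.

54, 55, 63, 53, 66, 58, 69, 56

insert 69 → {69}
insert 72 → {69, 72}
insert 63 → {63, 69, 72}
insert 55 → {55, 63, 69, 72}
insert 54 → {54, 55, 63, 69, 72}
extract-min → 54; now {55, 63, 69, 72}
extract-min → 55; now {63, 69, 72}
extract-min → 63; now {69, 72}
insert 53 → {53, 69, 72}
insert 66 → {53, 66, 69, 72}
extract-min → 53; now {66, 69, 72}
extract-min → 66; now {69, 72}
insert 58 → {58, 69, 72}
extract-min → 58; now {69, 72}
extract-min → 69; now {72}
insert 62 → {62, 72}
insert 70 → {62, 70, 72}
insert 56 → {56, 62, 70, 72}
insert 73 → {56, 62, 70, 72, 73}
insert 60 → {56, 60, 62, 70, 72, 73}
extract-min → 56; now {60, 62, 70, 72, 73}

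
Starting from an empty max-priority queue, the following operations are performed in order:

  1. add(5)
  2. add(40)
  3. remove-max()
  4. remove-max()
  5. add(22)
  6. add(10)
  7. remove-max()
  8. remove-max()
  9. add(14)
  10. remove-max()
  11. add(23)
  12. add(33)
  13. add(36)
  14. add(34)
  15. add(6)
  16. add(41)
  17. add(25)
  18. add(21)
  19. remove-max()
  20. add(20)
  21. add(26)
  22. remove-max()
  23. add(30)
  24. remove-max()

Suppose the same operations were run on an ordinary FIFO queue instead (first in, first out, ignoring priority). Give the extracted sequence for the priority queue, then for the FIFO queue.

insert 5 → {5}
insert 40 → {40, 5}
remove-max → 40; now {5}
remove-max → 5; now {}
insert 22 → {22}
insert 10 → {22, 10}
remove-max → 22; now {10}
remove-max → 10; now {}
insert 14 → {14}
remove-max → 14; now {}
insert 23 → {23}
insert 33 → {33, 23}
insert 36 → {36, 33, 23}
insert 34 → {36, 34, 33, 23}
insert 6 → {36, 34, 33, 23, 6}
insert 41 → {41, 36, 34, 33, 23, 6}
insert 25 → {41, 36, 34, 33, 25, 23, 6}
insert 21 → {41, 36, 34, 33, 25, 23, 21, 6}
remove-max → 41; now {36, 34, 33, 25, 23, 21, 6}
insert 20 → {36, 34, 33, 25, 23, 21, 20, 6}
insert 26 → {36, 34, 33, 26, 25, 23, 21, 20, 6}
remove-max → 36; now {34, 33, 26, 25, 23, 21, 20, 6}
insert 30 → {34, 33, 30, 26, 25, 23, 21, 20, 6}
remove-max → 34; now {33, 30, 26, 25, 23, 21, 20, 6}

priority queue: 40, 5, 22, 10, 14, 41, 36, 34; FIFO queue: [5, 40, 22, 10, 14, 23, 33, 36]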